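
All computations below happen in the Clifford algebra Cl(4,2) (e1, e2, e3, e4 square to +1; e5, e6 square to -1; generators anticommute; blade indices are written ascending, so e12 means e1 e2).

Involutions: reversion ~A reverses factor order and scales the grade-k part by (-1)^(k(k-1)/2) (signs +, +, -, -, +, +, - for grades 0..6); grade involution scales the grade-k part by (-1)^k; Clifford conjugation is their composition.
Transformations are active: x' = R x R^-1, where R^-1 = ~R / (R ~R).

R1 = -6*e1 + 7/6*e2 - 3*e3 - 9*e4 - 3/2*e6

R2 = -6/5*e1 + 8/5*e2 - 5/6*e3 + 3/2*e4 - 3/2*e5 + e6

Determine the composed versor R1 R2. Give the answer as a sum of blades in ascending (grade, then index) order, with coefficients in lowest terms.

Distribute over the terms of R1 (each basis-blade product reordered to ascending indices, repeated generators contracted through their squares):
(-6*e1) R2 = 36/5 - 48/5*e12 + 5*e13 - 9*e14 + 9*e15 - 6*e16
(7/6*e2) R2 = 28/15 + 7/5*e12 - 35/36*e23 + 7/4*e24 - 7/4*e25 + 7/6*e26
(-3*e3) R2 = 5/2 - 18/5*e13 + 24/5*e23 - 9/2*e34 + 9/2*e35 - 3*e36
(-9*e4) R2 = -27/2 - 54/5*e14 + 72/5*e24 - 15/2*e34 + 27/2*e45 - 9*e46
(-3/2*e6) R2 = 3/2 - 9/5*e16 + 12/5*e26 - 5/4*e36 + 9/4*e46 - 9/4*e56
Summing the partial products and collecting blades:
Answer: -13/30 - 41/5*e12 + 7/5*e13 - 99/5*e14 + 9*e15 - 39/5*e16 + 689/180*e23 + 323/20*e24 - 7/4*e25 + 107/30*e26 - 12*e34 + 9/2*e35 - 17/4*e36 + 27/2*e45 - 27/4*e46 - 9/4*e56


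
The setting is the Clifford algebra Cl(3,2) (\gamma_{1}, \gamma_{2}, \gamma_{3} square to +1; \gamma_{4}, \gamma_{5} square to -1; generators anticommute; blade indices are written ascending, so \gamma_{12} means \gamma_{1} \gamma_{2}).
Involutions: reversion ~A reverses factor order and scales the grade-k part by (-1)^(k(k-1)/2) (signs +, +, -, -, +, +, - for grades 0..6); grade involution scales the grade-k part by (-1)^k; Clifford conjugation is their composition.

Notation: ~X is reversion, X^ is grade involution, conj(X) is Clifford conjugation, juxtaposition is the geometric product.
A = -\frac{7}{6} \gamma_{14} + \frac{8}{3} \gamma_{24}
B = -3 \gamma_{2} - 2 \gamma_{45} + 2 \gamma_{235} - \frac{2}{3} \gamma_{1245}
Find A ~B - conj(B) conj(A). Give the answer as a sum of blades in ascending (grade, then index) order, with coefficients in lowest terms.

first term: 8 \gamma_{4} + \frac{5}{9} \gamma_{15} - \frac{55}{9} \gamma_{25} - \frac{7}{2} \gamma_{124} - \frac{16}{3} \gamma_{345} + \frac{7}{3} \gamma_{12345}
second term: -8 \gamma_{4} + \frac{37}{9} \gamma_{15} - \frac{41}{9} \gamma_{25} - \frac{7}{2} \gamma_{124} + \frac{16}{3} \gamma_{345} + \frac{7}{3} \gamma_{12345}
Answer: 16 \gamma_{4} - \frac{32}{9} \gamma_{15} - \frac{14}{9} \gamma_{25} - \frac{32}{3} \gamma_{345}


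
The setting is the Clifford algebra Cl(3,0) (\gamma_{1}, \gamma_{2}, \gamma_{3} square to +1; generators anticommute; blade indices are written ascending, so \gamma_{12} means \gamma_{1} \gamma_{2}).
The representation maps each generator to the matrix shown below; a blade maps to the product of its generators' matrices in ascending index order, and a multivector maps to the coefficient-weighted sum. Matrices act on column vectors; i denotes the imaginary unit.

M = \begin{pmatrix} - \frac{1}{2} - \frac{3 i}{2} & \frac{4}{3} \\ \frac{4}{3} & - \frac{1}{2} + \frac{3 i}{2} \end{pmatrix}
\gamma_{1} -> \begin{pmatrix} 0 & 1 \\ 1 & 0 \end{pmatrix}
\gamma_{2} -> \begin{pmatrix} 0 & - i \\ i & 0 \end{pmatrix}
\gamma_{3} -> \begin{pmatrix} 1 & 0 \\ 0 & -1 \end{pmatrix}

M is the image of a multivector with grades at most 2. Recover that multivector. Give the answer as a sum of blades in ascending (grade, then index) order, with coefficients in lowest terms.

Method: 1, rho(\gamma_{1}), rho(\gamma_{2}), rho(\gamma_{3}) form a trace-orthogonal basis of the 2x2 complex matrices (tr(X Y) = 2 if X = Y, else 0), so M = m0*1 + m1*rho(\gamma_{1}) + m2*rho(\gamma_{2}) + m3*rho(\gamma_{3}) with m0 = tr(M)/2 = - \frac{1}{2}, m1 = tr(M rho(\gamma_{1}))/2 = \frac{4}{3}, m2 = tr(M rho(\gamma_{2}))/2 = 0, m3 = tr(M rho(\gamma_{3}))/2 = - \frac{3 i}{2}.
Multiplying table entries, the bivector images are rho(\gamma_{12}) = i*rho(\gamma_{3}), rho(\gamma_{13}) = -i*rho(\gamma_{2}), rho(\gamma_{23}) = i*rho(\gamma_{1}); with real blade coefficients the real parts of m0..m3 are the coefficients of 1, \gamma_{1}, \gamma_{2}, \gamma_{3} and the imaginary parts give the bivectors (\gamma_{23}: Im m1, \gamma_{13}: -Im m2, \gamma_{12}: Im m3).
Answer: -\frac{1}{2} + \frac{4}{3} \gamma_{1} - \frac{3}{2} \gamma_{12}


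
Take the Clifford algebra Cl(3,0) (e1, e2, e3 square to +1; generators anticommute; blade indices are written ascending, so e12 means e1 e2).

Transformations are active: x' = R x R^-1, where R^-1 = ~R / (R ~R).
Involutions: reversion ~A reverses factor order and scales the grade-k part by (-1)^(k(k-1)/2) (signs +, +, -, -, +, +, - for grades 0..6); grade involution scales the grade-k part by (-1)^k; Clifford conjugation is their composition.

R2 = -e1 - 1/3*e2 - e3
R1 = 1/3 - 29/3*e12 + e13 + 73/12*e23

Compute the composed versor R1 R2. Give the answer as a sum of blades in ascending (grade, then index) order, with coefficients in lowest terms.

Distribute over the terms of R2 (each basis-blade product reordered to ascending indices, repeated generators contracted through their squares):
R1 (-e1) = -1/3*e1 - 29/3*e2 + e3 - 73/12*e123
R1 (-1/3*e2) = 29/9*e1 - 1/9*e2 + 73/36*e3 + 1/3*e123
R1 (-e3) = -e1 - 73/12*e2 - 1/3*e3 + 29/3*e123
Summing the partial products and collecting blades:
Answer: 17/9*e1 - 571/36*e2 + 97/36*e3 + 47/12*e123


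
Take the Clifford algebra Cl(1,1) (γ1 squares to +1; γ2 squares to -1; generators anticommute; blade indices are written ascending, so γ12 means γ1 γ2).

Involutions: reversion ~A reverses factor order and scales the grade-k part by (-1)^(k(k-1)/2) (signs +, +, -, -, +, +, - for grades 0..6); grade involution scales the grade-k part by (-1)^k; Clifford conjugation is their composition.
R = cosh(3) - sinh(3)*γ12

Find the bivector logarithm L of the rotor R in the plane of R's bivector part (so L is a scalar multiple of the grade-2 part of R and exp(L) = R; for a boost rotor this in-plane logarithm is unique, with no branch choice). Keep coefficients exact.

The scalar part of R is cosh(3), so cosh pins the rapidity up to sign — the sign comes from the bivector part; dividing that part by sinh of the rapidity yields the plane, and the in-plane L = rapidity * plane is unique because the two sign choices cancel.
Concretely: cosh(rapidity) = cosh(3) gives rapidity = ±3, and since rapidity/sinh(rapidity) is even the sign is immaterial: L = (rapidity/sinh(rapidity)) * <R>_2 = (3/sinh(3)) * <R>_2.
Answer: -3*γ12


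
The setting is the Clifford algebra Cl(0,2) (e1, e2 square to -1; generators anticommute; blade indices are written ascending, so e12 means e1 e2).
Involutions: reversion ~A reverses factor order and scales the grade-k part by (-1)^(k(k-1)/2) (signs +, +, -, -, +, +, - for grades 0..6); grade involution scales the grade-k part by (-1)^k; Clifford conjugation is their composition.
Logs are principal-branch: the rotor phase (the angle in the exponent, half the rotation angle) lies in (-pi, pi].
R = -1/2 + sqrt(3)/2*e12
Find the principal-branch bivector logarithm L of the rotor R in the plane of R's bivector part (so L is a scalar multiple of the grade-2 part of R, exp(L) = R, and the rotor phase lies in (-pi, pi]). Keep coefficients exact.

The scalar part of R is -1/2, which fixes the principal-branch rotor phase; the unit plane is then the bivector part divided by the sine of that phase, and L is that plane scaled by the phase.
Concretely: cos(phase) = -1/2 gives phase = ±2*pi/3, and since phase/sin(phase) is even the sign is immaterial: L = (phase/sin(phase)) * <R>_2 = (4*sqrt(3)*pi/9) * <R>_2.
Answer: 2*pi/3*e12


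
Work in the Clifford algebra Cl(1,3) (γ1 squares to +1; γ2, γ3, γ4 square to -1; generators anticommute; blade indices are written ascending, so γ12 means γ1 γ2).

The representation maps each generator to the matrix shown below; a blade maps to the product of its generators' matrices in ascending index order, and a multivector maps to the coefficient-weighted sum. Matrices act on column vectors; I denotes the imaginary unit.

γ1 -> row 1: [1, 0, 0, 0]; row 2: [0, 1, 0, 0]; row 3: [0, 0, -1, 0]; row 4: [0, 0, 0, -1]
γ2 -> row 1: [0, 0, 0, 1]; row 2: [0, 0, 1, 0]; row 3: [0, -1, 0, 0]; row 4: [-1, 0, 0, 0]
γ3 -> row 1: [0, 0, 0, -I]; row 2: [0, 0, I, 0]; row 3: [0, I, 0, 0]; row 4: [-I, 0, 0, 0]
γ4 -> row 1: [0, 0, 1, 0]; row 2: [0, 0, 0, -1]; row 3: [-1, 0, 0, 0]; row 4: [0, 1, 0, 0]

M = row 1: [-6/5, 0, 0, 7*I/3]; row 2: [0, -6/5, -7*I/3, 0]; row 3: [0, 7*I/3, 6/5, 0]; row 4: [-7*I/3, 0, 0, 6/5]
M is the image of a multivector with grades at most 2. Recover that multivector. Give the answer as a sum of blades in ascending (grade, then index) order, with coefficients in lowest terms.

Method: the blade images are trace-orthogonal — tr(rho(e_A) rho(e_B)^-1) = 4 if A = B and 0 otherwise — and rho(e_A)^-1 = (e_A)^2 * rho(e_A) with (e_A)^2 = +1 or -1, so the coefficient of e_A in the preimage is (e_A)^2 * tr(M rho(e_A))/4.
Nonzero projections over blades of grade <= 2: γ1: (γ1)^2 = +1, tr(M rho(γ1)) = -24/5, coefficient -6/5; γ13: (γ13)^2 = +1, tr(M rho(γ13)) = -28/3, coefficient -7/3. Every other blade of grade <= 2 projects to 0.
Answer: -6/5*γ1 - 7/3*γ13


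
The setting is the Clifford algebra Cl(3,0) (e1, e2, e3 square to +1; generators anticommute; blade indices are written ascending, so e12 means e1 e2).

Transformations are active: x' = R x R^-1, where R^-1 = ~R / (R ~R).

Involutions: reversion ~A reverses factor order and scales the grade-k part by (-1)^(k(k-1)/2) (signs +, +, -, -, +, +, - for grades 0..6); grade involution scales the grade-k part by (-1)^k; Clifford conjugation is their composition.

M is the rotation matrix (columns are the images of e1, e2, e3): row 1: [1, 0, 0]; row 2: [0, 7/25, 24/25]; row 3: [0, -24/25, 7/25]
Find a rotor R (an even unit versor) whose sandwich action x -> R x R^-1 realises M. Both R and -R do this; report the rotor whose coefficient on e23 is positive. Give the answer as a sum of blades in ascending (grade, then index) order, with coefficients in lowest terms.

Method: write R = a + b12*e12 + b13*e13 + b23*e23 with a^2 + b12^2 + b13^2 + b23^2 = 1 (so R^-1 = ~R). Expanding the columns R e_j ~R gives tr M = 4a^2 - 1 and, from the antisymmetric part, M21 - M12 = -4a*b12, M13 - M31 = 4a*b13, M32 - M23 = -4a*b23.
Here tr M = 39/25, so a^2 = (1 + tr M)/4 = 16/25 and a = ±4/5. Taking a = 4/5: M21 - M12 = 0, M13 - M31 = 0, M32 - M23 = -48/25, giving b12 = 0, b13 = 0, b23 = 3/5, i.e. R = 4/5 + 3/5*e23.
Its e23 coefficient is already positive.
Answer: 4/5 + 3/5*e23. Uniqueness: Spin(3) -> SO(3) maps R and -R to the same rotation of trace 39/25; fixing the sign of the e23 coefficient removes the ambiguity.


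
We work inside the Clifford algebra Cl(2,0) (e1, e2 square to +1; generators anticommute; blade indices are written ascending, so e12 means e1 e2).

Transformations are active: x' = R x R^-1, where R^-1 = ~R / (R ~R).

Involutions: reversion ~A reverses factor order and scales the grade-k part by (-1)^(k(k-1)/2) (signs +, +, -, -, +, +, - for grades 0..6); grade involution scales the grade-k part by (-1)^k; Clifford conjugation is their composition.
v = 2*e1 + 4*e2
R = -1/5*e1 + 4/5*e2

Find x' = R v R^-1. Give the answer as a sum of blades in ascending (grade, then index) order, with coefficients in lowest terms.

~R = -1/5*e1 + 4/5*e2, and R ~R = 17/25, so R^-1 = ~R / (17/25).
R v = 14/5 - 12/5*e12
Answer: -62/17*e1 + 44/17*e2


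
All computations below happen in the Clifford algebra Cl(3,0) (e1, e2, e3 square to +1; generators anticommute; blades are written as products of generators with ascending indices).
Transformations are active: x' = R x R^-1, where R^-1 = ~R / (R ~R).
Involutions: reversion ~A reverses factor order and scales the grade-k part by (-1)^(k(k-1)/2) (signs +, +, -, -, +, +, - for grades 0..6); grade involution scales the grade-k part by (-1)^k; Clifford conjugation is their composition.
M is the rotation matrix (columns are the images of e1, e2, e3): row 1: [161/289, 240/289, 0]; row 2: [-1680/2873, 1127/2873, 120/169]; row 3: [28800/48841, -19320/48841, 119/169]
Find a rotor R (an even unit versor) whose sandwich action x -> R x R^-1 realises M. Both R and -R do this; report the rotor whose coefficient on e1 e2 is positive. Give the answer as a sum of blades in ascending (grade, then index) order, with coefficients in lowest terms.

Method: write R = a + b12*e1 e2 + b13*e1 e3 + b23*e2 e3 with a^2 + b12^2 + b13^2 + b23^2 = 1 (so R^-1 = ~R). Expanding the columns R e_j ~R gives tr M = 4a^2 - 1 and, from the antisymmetric part, M21 - M12 = -4a*b12, M13 - M31 = 4a*b13, M32 - M23 = -4a*b23.
Here tr M = 80759/48841, so a^2 = (1 + tr M)/4 = 32400/48841 and a = ±180/221. Taking a = 180/221: M21 - M12 = -69120/48841, M13 - M31 = -28800/48841, M32 - M23 = -54000/48841, giving b12 = 96/221, b13 = -40/221, b23 = 75/221, i.e. R = 180/221 + 96/221*e1 e2 - 40/221*e1 e3 + 75/221*e2 e3.
Its e1 e2 coefficient is already positive.
Answer: 180/221 + 96/221*e1 e2 - 40/221*e1 e3 + 75/221*e2 e3. Sheet selection: the two-to-one cover makes ±R indistinguishable at the matrix level (trace 80759/48841), so uniqueness comes from the required sign on e1 e2.


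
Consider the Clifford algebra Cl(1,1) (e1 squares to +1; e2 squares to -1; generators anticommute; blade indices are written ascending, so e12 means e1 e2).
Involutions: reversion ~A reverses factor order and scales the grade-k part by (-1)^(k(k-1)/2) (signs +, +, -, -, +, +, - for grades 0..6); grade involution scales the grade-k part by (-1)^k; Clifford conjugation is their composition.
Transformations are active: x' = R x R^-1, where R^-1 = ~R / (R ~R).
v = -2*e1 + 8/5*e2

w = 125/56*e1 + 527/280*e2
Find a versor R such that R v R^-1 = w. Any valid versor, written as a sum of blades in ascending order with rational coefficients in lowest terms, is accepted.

Why this works: both vectors square to 36/25, so q(v) = q(w) and R = v + w = 13/56*e1 + 195/56*e2 carries v to w — its own direction survives, the complement (v - w)/2 flips.
Answer: 13/56*e1 + 195/56*e2


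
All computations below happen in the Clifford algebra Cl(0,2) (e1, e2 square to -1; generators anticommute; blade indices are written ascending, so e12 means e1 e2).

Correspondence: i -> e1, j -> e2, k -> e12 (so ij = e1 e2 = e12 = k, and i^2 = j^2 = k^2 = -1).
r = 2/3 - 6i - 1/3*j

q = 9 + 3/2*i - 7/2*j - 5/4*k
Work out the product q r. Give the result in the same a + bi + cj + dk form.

In blades: q = 9 + 3/2*e1 - 7/2*e2 - 5/4*e12, r = 2/3 - 6*e1 - 1/3*e2.
Distribute q over r term by term (generator squares from the signature, products reordered to ascending indices): (9)*r = 6 - 54*e1 - 3*e2; (3/2*e1)*r = 9 + e1 - 1/2*e12; (-7/2*e2)*r = -7/6 - 7/3*e2 - 21*e12; (-5/4*e12)*r = -5/12*e1 + 15/2*e2 - 5/6*e12.
Sum: 83/6 - 641/12*e1 + 13/6*e2 - 67/3*e12; translating back through the correspondence:
Answer: 83/6 - 641/12*i + 13/6*j - 67/3*k


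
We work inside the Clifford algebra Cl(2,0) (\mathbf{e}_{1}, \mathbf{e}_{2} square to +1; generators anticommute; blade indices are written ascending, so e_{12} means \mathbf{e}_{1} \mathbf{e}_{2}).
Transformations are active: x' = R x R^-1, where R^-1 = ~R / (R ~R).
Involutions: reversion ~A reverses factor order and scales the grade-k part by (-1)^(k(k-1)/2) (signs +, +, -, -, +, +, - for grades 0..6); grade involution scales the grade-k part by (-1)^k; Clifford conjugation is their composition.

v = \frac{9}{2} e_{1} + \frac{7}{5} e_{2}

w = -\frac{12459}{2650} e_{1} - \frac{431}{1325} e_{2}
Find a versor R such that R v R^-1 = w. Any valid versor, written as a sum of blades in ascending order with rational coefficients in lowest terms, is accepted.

Take R = v + w = -\frac{267}{1325} e_{1} + \frac{1424}{1325} e_{2}. Because q(v) = q(w) = \frac{2221}{100}, conjugation by R sends v exactly to w.
Answer: -\frac{267}{1325} e_{1} + \frac{1424}{1325} e_{2}


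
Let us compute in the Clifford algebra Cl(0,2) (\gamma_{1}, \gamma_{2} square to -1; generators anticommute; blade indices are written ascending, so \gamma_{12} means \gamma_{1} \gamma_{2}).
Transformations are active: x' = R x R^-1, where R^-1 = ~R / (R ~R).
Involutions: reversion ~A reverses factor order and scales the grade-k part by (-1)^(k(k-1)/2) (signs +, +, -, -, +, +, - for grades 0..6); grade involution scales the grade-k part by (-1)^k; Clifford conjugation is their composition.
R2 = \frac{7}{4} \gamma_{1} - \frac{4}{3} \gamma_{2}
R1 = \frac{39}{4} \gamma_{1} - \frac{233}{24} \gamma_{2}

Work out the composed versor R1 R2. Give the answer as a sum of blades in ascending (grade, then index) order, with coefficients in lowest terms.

Distribute over the terms of R1 (each basis-blade product reordered to ascending indices, repeated generators contracted through their squares):
(\frac{39}{4} \gamma_{1}) R2 = -\frac{273}{16} - 13 \gamma_{12}
(-\frac{233}{24} \gamma_{2}) R2 = -\frac{233}{18} + \frac{1631}{96} \gamma_{12}
Summing the partial products and collecting blades:
Answer: -\frac{4321}{144} + \frac{383}{96} \gamma_{12}


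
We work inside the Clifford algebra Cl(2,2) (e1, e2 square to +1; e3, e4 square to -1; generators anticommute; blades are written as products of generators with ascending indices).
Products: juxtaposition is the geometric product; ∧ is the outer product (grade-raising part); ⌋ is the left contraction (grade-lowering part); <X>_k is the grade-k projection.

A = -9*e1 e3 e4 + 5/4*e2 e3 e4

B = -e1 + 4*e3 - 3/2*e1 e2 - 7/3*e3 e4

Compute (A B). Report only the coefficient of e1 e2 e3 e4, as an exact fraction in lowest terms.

step 1: -21*e1 + 35/12*e2 - 36*e1 e4 + 5*e2 e4 + 9*e3 e4 + 15/8*e1 e3 e4 + 27/2*e2 e3 e4 + 5/4*e1 e2 e3 e4
Answer: 5/4


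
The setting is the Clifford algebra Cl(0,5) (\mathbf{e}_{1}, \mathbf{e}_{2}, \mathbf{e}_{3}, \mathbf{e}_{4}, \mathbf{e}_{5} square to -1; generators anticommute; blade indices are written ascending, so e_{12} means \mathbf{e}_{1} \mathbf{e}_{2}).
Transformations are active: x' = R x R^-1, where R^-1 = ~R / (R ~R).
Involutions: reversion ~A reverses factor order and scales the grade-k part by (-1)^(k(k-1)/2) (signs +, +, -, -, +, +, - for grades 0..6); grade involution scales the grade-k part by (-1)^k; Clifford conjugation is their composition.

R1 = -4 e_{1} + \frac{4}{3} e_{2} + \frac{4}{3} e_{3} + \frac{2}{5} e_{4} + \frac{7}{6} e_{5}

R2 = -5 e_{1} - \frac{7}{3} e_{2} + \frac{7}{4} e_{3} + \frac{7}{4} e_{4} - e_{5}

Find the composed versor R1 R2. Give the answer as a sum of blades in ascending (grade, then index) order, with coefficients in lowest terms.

Distribute over the terms of R1 (each basis-blade product reordered to ascending indices, repeated generators contracted through their squares):
(-4 e_{1}) R2 = -20 + \frac{28}{3} e_{12} - 7 e_{13} - 7 e_{14} + 4 e_{15}
(\frac{4}{3} e_{2}) R2 = \frac{28}{9} + \frac{20}{3} e_{12} + \frac{7}{3} e_{23} + \frac{7}{3} e_{24} - \frac{4}{3} e_{25}
(\frac{4}{3} e_{3}) R2 = -\frac{7}{3} + \frac{20}{3} e_{13} + \frac{28}{9} e_{23} + \frac{7}{3} e_{34} - \frac{4}{3} e_{35}
(\frac{2}{5} e_{4}) R2 = -\frac{7}{10} + 2 e_{14} + \frac{14}{15} e_{24} - \frac{7}{10} e_{34} - \frac{2}{5} e_{45}
(\frac{7}{6} e_{5}) R2 = \frac{7}{6} + \frac{35}{6} e_{15} + \frac{49}{18} e_{25} - \frac{49}{24} e_{35} - \frac{49}{24} e_{45}
Summing the partial products and collecting blades:
Answer: -\frac{844}{45} + 16 e_{12} - \frac{1}{3} e_{13} - 5 e_{14} + \frac{59}{6} e_{15} + \frac{49}{9} e_{23} + \frac{49}{15} e_{24} + \frac{25}{18} e_{25} + \frac{49}{30} e_{34} - \frac{27}{8} e_{35} - \frac{293}{120} e_{45}


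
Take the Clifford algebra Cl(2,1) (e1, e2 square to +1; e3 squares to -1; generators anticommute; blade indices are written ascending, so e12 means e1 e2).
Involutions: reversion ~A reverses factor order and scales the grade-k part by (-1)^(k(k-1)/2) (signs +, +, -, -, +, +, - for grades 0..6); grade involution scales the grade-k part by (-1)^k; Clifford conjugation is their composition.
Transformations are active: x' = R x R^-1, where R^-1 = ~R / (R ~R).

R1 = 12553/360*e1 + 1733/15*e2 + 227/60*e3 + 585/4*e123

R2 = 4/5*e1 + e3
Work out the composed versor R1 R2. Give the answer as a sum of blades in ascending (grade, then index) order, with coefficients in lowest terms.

Distribute over the terms of R2 (each basis-blade product reordered to ascending indices, repeated generators contracted through their squares):
R1 (4/5*e1) = 12553/450 - 6932/75*e12 - 227/75*e13 + 117*e23
R1 (e3) = -227/60 - 585/4*e12 + 12553/360*e13 + 1733/15*e23
Summing the partial products and collecting blades:
Answer: 21701/900 - 71603/300*e12 + 57317/1800*e13 + 3488/15*e23


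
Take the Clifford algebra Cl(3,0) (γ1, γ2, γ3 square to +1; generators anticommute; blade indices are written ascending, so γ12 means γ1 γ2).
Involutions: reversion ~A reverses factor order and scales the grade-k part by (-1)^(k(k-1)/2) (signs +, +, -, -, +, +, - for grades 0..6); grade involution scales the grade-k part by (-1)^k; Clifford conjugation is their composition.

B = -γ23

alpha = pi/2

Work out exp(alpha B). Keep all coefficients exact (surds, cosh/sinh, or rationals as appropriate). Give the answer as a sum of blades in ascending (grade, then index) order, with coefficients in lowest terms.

B^2 = (-1)^2*(γ23)^2 = 1*(-1) = -1 (a basis 2-blade squares to minus the product of its generators' squares).
B^2 = -1 — since the square is negative, the closed form is circular: l = 1, alpha*l = pi/2, so exp(alpha B) = cos(pi/2) + (sin(pi/2)/1)*B = 0 + (1)*B.
Answer: -γ23


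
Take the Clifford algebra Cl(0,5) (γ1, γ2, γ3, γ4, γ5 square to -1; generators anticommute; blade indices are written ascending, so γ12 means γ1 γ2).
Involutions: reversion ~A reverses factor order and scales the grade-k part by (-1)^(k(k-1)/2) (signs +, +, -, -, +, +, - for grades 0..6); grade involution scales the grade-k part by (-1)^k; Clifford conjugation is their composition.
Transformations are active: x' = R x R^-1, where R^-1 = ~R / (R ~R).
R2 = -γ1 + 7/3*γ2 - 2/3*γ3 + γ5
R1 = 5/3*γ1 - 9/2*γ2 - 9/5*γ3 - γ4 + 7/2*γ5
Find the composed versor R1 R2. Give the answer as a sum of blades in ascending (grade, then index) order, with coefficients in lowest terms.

Distribute over the terms of R2 (each basis-blade product reordered to ascending indices, repeated generators contracted through their squares):
R1 (-γ1) = 5/3 - 9/2*γ12 - 9/5*γ13 - γ14 + 7/2*γ15
R1 (7/3*γ2) = 21/2 + 35/9*γ12 + 21/5*γ23 + 7/3*γ24 - 49/6*γ25
R1 (-2/3*γ3) = -6/5 - 10/9*γ13 + 3*γ23 - 2/3*γ34 + 7/3*γ35
R1 (γ5) = -7/2 + 5/3*γ15 - 9/2*γ25 - 9/5*γ35 - γ45
Summing the partial products and collecting blades:
Answer: 112/15 - 11/18*γ12 - 131/45*γ13 - γ14 + 31/6*γ15 + 36/5*γ23 + 7/3*γ24 - 38/3*γ25 - 2/3*γ34 + 8/15*γ35 - γ45


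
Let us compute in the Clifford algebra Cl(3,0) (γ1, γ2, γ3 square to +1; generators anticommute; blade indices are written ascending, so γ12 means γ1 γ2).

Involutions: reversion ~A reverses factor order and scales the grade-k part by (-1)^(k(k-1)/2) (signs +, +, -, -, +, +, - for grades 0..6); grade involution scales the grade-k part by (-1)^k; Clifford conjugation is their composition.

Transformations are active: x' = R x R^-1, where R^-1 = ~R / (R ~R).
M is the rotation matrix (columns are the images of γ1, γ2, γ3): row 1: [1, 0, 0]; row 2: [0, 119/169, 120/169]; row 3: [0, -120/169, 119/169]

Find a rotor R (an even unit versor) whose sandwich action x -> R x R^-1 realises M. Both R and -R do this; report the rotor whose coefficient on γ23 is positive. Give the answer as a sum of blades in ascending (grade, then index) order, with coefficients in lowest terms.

Method: write R = a + b12*γ12 + b13*γ13 + b23*γ23 with a^2 + b12^2 + b13^2 + b23^2 = 1 (so R^-1 = ~R). Expanding the columns R e_j ~R gives tr M = 4a^2 - 1 and, from the antisymmetric part, M21 - M12 = -4a*b12, M13 - M31 = 4a*b13, M32 - M23 = -4a*b23.
Here tr M = 407/169, so a^2 = (1 + tr M)/4 = 144/169 and a = ±12/13. Taking a = 12/13: M21 - M12 = 0, M13 - M31 = 0, M32 - M23 = -240/169, giving b12 = 0, b13 = 0, b23 = 5/13, i.e. R = 12/13 + 5/13*γ23.
Its γ23 coefficient is already positive.
Answer: 12/13 + 5/13*γ23. Key observation: the double cover Spin(3) -> SO(3) sends R and -R to the same matrix (trace 407/169 here), so the stated sign of the γ23 coefficient is what selects one sheet.


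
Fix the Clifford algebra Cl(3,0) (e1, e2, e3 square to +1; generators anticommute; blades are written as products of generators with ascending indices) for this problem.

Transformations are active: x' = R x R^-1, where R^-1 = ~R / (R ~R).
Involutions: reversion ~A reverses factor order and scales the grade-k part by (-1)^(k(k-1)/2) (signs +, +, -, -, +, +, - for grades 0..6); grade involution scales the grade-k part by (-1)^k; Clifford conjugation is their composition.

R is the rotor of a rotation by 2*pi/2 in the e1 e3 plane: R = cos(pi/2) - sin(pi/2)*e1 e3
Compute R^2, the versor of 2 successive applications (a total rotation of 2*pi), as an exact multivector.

The rotor phase is half the rotation angle and phases add under composition, so 2 steps in the e1 e3 plane accumulate phase 2*(pi/2) = pi: R^2 = cos(pi) - sin(pi)*e1 e3.
cos(pi) = -1 and sin(pi) = 0, so R^2 = -1. The total rotation 2*pi is 1 full turn, so every vector returns to itself, yet the rotor is -1, on the OTHER sheet of the double cover (an odd number of 2*pi turns).
Answer: -1


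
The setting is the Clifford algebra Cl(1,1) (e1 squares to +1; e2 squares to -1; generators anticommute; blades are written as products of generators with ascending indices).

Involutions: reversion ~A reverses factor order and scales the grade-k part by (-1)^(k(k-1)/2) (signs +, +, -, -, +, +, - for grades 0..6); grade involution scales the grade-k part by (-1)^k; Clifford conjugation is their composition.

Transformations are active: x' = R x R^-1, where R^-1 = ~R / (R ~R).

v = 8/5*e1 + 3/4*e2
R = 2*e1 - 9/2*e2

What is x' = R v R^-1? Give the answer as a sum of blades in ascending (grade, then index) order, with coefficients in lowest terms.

~R = 2*e1 - 9/2*e2, and R ~R = -65/4, so R^-1 = ~R / (-65/4).
R v = 263/40 + 87/10*e1 e2
Answer: -1046/325*e1 + 3759/1300*e2


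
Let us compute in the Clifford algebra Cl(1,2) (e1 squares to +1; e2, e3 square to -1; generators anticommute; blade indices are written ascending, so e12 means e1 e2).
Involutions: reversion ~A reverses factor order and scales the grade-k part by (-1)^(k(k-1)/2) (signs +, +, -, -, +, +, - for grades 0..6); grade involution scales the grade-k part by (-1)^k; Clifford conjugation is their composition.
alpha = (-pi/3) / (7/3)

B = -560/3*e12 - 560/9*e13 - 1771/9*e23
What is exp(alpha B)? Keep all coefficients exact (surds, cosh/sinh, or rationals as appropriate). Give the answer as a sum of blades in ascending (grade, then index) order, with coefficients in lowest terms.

B^2 term by term: the squares give (-560/3)^2*(e12)^2 + (-560/9)^2*(e13)^2 + (-1771/9)^2*(e23)^2 = 313600/9*(+1) + 313600/81*(+1) + 3136441/81*(-1) = -49/9 (each basis 2-blade squares to minus the product of its generators' squares); cross terms between blades sharing an index anticommute and cancel. So B^2 = -49/9.
B^2 = -49/9 — B^2 < 0, so the exponential closes trigonometrically: l = 7/3, alpha*l = -pi/3, so exp(alpha B) = cos(-pi/3) + (sin(-pi/3)/(7/3))*B = 1/2 + (-3*sqrt(3)/14)*B.
Answer: 1/2 + 40*sqrt(3)*e12 + 40*sqrt(3)/3*e13 + 253*sqrt(3)/6*e23


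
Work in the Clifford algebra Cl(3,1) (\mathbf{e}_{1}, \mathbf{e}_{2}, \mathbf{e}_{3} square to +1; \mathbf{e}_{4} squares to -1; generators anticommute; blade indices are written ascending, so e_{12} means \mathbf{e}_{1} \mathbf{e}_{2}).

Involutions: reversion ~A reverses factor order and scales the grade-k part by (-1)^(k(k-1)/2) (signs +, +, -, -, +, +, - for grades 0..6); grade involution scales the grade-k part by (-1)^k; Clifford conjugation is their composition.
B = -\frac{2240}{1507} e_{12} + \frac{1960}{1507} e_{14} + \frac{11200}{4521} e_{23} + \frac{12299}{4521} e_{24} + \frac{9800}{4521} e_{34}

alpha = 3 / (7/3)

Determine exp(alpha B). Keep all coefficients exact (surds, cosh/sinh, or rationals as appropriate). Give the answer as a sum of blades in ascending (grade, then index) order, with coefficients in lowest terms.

B^2 term by term: the squares give (-\frac{2240}{1507})^2*(e_{12})^2 + (\frac{1960}{1507})^2*(e_{14})^2 + (\frac{11200}{4521})^2*(e_{23})^2 + (\frac{12299}{4521})^2*(e_{24})^2 + (\frac{9800}{4521})^2*(e_{34})^2 = \frac{5017600}{2271049}*(-1) + \frac{3841600}{2271049}*(+1) + \frac{125440000}{20439441}*(-1) + \frac{151265401}{20439441}*(+1) + \frac{96040000}{20439441}*(+1) = \frac{49}{9} (each basis 2-blade squares to minus the product of its generators' squares); cross terms between blades sharing an index anticommute and cancel; the commuting (index-disjoint) pairs give grade-4 terms 2*c*c'*(blade product), which cancel blade by blade — e_{1234}: -\frac{43904000}{6813147} + \frac{43904000}{6813147} = 0 — confirming B is simple. So B^2 = \frac{49}{9}.
B^2 = \frac{49}{9} — B^2 > 0, so the exponential closes hyperbolically: l = \frac{7}{3}, alpha*l = 3, so exp(alpha B) = cosh(3) + (sinh(3)/(\frac{7}{3}))*B = \cosh{\left(3 \right)} + (\frac{3 \sinh{\left(3 \right)}}{7})*B.
Answer: \cosh{\left(3 \right)} - \frac{960 \sinh{\left(3 \right)}}{1507} e_{12} + \frac{840 \sinh{\left(3 \right)}}{1507} e_{14} + \frac{1600 \sinh{\left(3 \right)}}{1507} e_{23} + \frac{1757 \sinh{\left(3 \right)}}{1507} e_{24} + \frac{1400 \sinh{\left(3 \right)}}{1507} e_{34}


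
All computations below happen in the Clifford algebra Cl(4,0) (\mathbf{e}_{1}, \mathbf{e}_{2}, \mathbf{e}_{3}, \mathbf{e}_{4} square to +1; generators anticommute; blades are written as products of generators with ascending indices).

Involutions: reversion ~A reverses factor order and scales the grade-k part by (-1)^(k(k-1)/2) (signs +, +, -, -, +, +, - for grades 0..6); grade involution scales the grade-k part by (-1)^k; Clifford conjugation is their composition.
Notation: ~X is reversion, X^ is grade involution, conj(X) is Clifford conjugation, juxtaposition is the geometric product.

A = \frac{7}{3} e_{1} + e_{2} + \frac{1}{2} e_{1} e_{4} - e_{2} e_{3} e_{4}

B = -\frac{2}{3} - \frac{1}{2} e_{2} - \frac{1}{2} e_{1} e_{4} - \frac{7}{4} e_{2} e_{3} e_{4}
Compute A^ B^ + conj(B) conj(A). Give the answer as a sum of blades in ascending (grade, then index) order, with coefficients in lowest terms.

first term: -2 + \frac{14}{9} e_{1} + \frac{2}{3} e_{2} + \frac{7}{6} e_{4} - \frac{7}{6} e_{1} e_{2} - \frac{1}{3} e_{1} e_{4} - \frac{5}{4} e_{3} e_{4} + \frac{11}{8} e_{1} e_{2} e_{3} - \frac{3}{4} e_{1} e_{2} e_{4} - \frac{2}{3} e_{2} e_{3} e_{4} - \frac{49}{12} e_{1} e_{2} e_{3} e_{4}
second term: -2 + \frac{14}{9} e_{1} + \frac{2}{3} e_{2} + \frac{7}{6} e_{4} + \frac{7}{6} e_{1} e_{2} + \frac{1}{3} e_{1} e_{4} + \frac{5}{4} e_{3} e_{4} - \frac{11}{8} e_{1} e_{2} e_{3} + \frac{3}{4} e_{1} e_{2} e_{4} + \frac{2}{3} e_{2} e_{3} e_{4} - \frac{49}{12} e_{1} e_{2} e_{3} e_{4}
Answer: -4 + \frac{28}{9} e_{1} + \frac{4}{3} e_{2} + \frac{7}{3} e_{4} - \frac{49}{6} e_{1} e_{2} e_{3} e_{4}


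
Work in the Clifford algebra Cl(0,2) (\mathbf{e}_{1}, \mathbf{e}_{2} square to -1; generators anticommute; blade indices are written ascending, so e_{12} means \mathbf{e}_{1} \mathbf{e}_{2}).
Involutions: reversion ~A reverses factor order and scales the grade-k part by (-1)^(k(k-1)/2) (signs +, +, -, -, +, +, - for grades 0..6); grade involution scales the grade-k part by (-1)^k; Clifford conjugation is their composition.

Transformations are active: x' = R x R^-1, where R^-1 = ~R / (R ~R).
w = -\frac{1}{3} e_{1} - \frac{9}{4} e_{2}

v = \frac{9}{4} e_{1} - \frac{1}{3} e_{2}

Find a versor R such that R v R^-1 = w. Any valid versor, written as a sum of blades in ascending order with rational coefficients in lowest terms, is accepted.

Here q(v) = q(w) = -\frac{745}{144}; the classical choice R = v + w = \frac{23}{12} e_{1} - \frac{31}{12} e_{2} then realises v -> w under the sandwich.
Answer: \frac{23}{12} e_{1} - \frac{31}{12} e_{2}


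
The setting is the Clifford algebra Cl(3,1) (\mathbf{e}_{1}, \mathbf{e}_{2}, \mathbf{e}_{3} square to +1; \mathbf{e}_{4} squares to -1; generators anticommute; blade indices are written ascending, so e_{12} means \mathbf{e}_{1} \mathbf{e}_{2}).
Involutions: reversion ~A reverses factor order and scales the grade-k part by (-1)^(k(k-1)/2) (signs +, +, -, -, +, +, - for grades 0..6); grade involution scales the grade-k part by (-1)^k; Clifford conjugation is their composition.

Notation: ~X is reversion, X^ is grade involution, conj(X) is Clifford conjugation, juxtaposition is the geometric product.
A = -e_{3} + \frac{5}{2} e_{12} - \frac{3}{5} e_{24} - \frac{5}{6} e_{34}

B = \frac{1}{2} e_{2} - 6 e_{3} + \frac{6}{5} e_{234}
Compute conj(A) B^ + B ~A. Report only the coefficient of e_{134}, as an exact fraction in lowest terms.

first term: 6 + \frac{5}{4} e_{1} - e_{2} + \frac{18}{25} e_{3} - \frac{47}{10} e_{4} + \frac{1}{2} e_{23} + \frac{6}{5} e_{24} - 15 e_{123} + 3 e_{134} - \frac{241}{60} e_{234}
second term: 6 + \frac{5}{4} e_{1} + e_{2} - \frac{18}{25} e_{3} - \frac{47}{10} e_{4} - \frac{1}{2} e_{23} + \frac{6}{5} e_{24} + 15 e_{123} + 3 e_{134} + \frac{241}{60} e_{234}
Answer: 6


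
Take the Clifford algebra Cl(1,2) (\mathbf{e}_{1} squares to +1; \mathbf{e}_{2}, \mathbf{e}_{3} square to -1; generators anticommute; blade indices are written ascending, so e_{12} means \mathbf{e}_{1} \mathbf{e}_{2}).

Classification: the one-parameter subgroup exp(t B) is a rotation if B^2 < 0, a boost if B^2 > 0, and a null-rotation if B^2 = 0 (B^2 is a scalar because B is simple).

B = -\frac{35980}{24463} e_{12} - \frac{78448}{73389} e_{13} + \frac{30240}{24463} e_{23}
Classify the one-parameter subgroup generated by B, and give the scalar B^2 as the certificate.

B^2 term by term: the squares give (-\frac{35980}{24463})^2*(e_{12})^2 + (-\frac{78448}{73389})^2*(e_{13})^2 + (\frac{30240}{24463})^2*(e_{23})^2 = \frac{1294560400}{598438369}*(+1) + \frac{6154088704}{5385945321}*(+1) + \frac{914457600}{598438369}*(-1) = \frac{16}{9} (each basis 2-blade squares to minus the product of its generators' squares); cross terms between blades sharing an index anticommute and cancel. So B^2 = \frac{16}{9}.
Answer: boost, certificate B^2 = \frac{16}{9}. Certificate logic: \frac{16}{9} is a conjugation-invariant scalar, so its sign fixes rotation versus boost versus null-rotation outright.


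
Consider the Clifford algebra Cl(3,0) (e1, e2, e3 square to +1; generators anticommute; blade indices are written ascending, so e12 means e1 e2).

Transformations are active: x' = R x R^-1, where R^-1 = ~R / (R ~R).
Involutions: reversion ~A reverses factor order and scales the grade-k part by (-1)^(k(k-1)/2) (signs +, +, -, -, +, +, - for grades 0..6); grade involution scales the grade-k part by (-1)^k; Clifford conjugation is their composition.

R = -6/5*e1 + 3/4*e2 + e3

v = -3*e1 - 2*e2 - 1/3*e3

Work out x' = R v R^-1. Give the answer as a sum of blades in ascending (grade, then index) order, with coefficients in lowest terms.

~R = -6/5*e1 + 3/4*e2 + e3, and R ~R = 1201/400, so R^-1 = ~R / (1201/400).
R v = 53/30 + 93/20*e12 + 17/5*e13 + 7/4*e23
Answer: 1907/1201*e1 + 3462/1201*e2 + 5441/3603*e3


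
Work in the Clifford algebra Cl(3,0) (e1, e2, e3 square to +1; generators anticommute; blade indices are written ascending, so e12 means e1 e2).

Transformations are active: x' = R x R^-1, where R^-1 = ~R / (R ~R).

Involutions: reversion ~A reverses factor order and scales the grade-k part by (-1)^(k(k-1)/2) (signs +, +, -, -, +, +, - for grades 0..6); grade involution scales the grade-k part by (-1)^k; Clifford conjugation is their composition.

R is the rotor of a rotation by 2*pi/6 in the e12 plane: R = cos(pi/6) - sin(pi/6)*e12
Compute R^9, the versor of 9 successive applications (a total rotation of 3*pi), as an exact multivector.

Because a rotor carries half the rotation angle, composing 9 copies of this e12-plane rotor multiplies the phase: 9*(pi/6) = 3*pi/2, hence R^9 = cos(3*pi/2) - sin(3*pi/2)*e12.
cos(3*pi/2) = 0 and sin(3*pi/2) = -1, so R^9 = e12. The net rotation is 1*pi (after discarding 1 full turn, each of which contributes a factor -1 to the rotor); the rotor keeps the half-angle phase exactly.
Answer: e12


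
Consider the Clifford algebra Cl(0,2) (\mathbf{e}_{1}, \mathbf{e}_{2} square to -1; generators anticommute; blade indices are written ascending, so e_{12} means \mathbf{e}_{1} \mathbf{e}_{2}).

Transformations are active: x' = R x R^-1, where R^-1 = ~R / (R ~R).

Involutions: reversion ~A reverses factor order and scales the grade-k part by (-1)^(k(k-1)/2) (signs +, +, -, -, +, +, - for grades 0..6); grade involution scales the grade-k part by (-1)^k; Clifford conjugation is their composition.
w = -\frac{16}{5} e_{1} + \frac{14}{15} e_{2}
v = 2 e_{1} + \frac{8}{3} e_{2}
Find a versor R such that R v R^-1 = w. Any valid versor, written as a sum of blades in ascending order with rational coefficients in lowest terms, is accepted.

Key observation: q(v) = q(w) = -\frac{100}{9} (sandwiches preserve the norm), so R = v + w = -\frac{6}{5} e_{1} + \frac{18}{5} e_{2} works whenever it is invertible — the component of v along it is kept and (v - w)/2 reverses, sending v to w.
Answer: -\frac{6}{5} e_{1} + \frac{18}{5} e_{2}


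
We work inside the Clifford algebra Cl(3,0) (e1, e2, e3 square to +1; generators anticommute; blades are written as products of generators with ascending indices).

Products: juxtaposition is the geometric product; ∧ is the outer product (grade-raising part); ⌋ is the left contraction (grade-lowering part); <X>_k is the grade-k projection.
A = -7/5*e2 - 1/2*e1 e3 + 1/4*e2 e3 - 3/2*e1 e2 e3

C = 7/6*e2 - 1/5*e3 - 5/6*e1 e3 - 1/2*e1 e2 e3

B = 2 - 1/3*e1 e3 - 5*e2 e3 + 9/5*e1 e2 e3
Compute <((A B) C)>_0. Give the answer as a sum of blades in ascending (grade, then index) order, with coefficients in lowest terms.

step 1: 227/60 - 159/20*e1 - 16/5*e2 + 7*e3 - 31/12*e1 e2 + 38/25*e1 e3 + 1/2*e2 e3 - 52/15*e1 e2 e3
step 2: -28/5 + 24889/9000*e1 + 11597/1800*e2 + 599/150*e3 - 7499/600*e1 e2 + 529/600*e1 e3 - 2567/450*e2 e3 - 1163/200*e1 e2 e3
step 3: -28/5
Answer: -28/5


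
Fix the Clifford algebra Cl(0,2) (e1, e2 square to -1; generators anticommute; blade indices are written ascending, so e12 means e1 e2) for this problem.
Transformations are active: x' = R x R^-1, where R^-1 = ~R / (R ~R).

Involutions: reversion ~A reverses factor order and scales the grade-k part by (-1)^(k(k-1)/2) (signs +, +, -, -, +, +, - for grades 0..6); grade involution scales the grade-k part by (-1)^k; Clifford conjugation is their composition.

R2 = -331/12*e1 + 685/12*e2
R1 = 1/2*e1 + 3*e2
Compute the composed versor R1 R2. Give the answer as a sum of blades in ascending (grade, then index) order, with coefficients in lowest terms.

Distribute over the terms of R1 (each basis-blade product reordered to ascending indices, repeated generators contracted through their squares):
(1/2*e1) R2 = 331/24 + 685/24*e12
(3*e2) R2 = -685/4 + 331/4*e12
Summing the partial products and collecting blades:
Answer: -3779/24 + 2671/24*e12


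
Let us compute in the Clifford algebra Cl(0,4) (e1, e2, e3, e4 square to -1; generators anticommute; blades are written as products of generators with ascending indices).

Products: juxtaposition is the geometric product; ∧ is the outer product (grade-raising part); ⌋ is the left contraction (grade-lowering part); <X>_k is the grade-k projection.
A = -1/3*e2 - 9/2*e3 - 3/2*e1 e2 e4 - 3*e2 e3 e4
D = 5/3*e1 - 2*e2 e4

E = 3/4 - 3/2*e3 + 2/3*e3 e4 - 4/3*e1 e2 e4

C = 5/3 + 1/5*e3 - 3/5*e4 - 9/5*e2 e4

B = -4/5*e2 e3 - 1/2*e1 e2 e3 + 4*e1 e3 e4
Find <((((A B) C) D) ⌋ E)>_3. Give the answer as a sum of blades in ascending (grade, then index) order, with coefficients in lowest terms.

step 1: 18/5*e2 - 4/15*e3 - 12/5*e4 - 57/4*e1 e2 + 1/6*e1 e3 - 33/2*e1 e4 + 6*e2 e3 + 3/4*e3 e4 - 6/5*e1 e3 e4 + 4/3*e1 e2 e3 e4
step 2: -104/75 - 149/15*e1 + 228/25*e2 + 1/180*e3 + 263/100*e4 + 119/20*e1 e2 - 1279/450*e1 e3 - 5339/100*e1 e4 + 1207/100*e2 e3 - 54/25*e2 e4 - 891/100*e3 e4 - 421/100*e1 e2 e3 + 529/60*e1 e2 e4 + 6/5*e1 e3 e4 - 102/25*e2 e3 e4 + 227/90*e1 e2 e3 e4
step 3: 2753/225 + 1379/90*e1 + 1397/300*e2 + 4621/1350*e3 - 21223/300*e4 + 4579/50*e1 e2 - 2729/540*e1 e3 + 451/60*e1 e4 - 3241/300*e2 e3 - 10729/900*e2 e4 - 1307/50*e3 e4 + 1351/60*e1 e2 e3 + 244/15*e1 e2 e4 - 643/100*e1 e3 e4 + 569/135*e2 e3 e4 + 251/225*e1 e2 e3 e4
step 4: 2261/225 - 10729/675*e1 - 451/45*e2 - 14741/225*e3 + 48529/405*e4 - 21223/225*e1 e2 - 1397/225*e1 e4 + 2758/135*e2 e4 + 5506/675*e3 e4 - 11012/675*e1 e2 e4
step 5: -11012/675*e1 e2 e4
Answer: -11012/675*e1 e2 e4
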